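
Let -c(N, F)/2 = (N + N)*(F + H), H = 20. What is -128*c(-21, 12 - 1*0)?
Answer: -344064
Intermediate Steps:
c(N, F) = -4*N*(20 + F) (c(N, F) = -2*(N + N)*(F + 20) = -2*2*N*(20 + F) = -4*N*(20 + F))
-128*c(-21, 12 - 1*0) = -(-512)*(-21)*(20 + (12 - 1*0)) = -(-512)*(-21)*(20 + (12 + 0)) = -(-512)*(-21)*(20 + 12) = -(-512)*(-21)*32 = -128*2688 = -344064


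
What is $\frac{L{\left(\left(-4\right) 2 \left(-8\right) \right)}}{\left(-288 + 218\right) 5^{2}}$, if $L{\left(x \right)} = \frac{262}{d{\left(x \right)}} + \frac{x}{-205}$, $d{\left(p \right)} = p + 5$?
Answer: $- \frac{3521}{1768125} \approx -0.0019914$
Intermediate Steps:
$d{\left(p \right)} = 5 + p$
$L{\left(x \right)} = \frac{262}{5 + x} - \frac{x}{205}$ ($L{\left(x \right)} = \frac{262}{5 + x} + \frac{x}{-205} = \frac{262}{5 + x} + x \left(- \frac{1}{205}\right) = \frac{262}{5 + x} - \frac{x}{205}$)
$\frac{L{\left(\left(-4\right) 2 \left(-8\right) \right)}}{\left(-288 + 218\right) 5^{2}} = \frac{\frac{1}{205} \frac{1}{5 + \left(-4\right) 2 \left(-8\right)} \left(53710 - \left(-4\right) 2 \left(-8\right) \left(5 + \left(-4\right) 2 \left(-8\right)\right)\right)}{\left(-288 + 218\right) 5^{2}} = \frac{\frac{1}{205} \frac{1}{5 - -64} \left(53710 - \left(-8\right) \left(-8\right) \left(5 - -64\right)\right)}{\left(-70\right) 25} = \frac{\frac{1}{205} \frac{1}{5 + 64} \left(53710 - 64 \left(5 + 64\right)\right)}{-1750} = \frac{53710 - 64 \cdot 69}{205 \cdot 69} \left(- \frac{1}{1750}\right) = \frac{1}{205} \cdot \frac{1}{69} \left(53710 - 4416\right) \left(- \frac{1}{1750}\right) = \frac{1}{205} \cdot \frac{1}{69} \cdot 49294 \left(- \frac{1}{1750}\right) = \frac{49294}{14145} \left(- \frac{1}{1750}\right) = - \frac{3521}{1768125}$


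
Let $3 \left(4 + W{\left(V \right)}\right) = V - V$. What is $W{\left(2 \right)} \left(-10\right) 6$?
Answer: $240$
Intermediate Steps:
$W{\left(V \right)} = -4$ ($W{\left(V \right)} = -4 + \frac{V - V}{3} = -4 + \frac{1}{3} \cdot 0 = -4 + 0 = -4$)
$W{\left(2 \right)} \left(-10\right) 6 = \left(-4\right) \left(-10\right) 6 = 40 \cdot 6 = 240$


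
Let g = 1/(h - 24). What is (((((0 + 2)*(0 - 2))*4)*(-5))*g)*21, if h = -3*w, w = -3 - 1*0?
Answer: -112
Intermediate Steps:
w = -3 (w = -3 + 0 = -3)
h = 9 (h = -3*(-3) = 9)
g = -1/15 (g = 1/(9 - 24) = 1/(-15) = -1/15 ≈ -0.066667)
(((((0 + 2)*(0 - 2))*4)*(-5))*g)*21 = (((((0 + 2)*(0 - 2))*4)*(-5))*(-1/15))*21 = ((((2*(-2))*4)*(-5))*(-1/15))*21 = ((-4*4*(-5))*(-1/15))*21 = (-16*(-5)*(-1/15))*21 = (80*(-1/15))*21 = -16/3*21 = -112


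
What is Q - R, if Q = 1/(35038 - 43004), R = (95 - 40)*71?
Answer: -31107231/7966 ≈ -3905.0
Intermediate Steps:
R = 3905 (R = 55*71 = 3905)
Q = -1/7966 (Q = 1/(-7966) = -1/7966 ≈ -0.00012553)
Q - R = -1/7966 - 1*3905 = -1/7966 - 3905 = -31107231/7966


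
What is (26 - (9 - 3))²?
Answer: 400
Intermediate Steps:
(26 - (9 - 3))² = (26 - 1*6)² = (26 - 6)² = 20² = 400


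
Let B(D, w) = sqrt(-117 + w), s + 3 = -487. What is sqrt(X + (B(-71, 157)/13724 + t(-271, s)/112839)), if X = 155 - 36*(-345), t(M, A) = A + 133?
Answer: sqrt(837693720426249482032 + 9707930570878*sqrt(10))/258100406 ≈ 112.14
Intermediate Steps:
s = -490 (s = -3 - 487 = -490)
t(M, A) = 133 + A
X = 12575 (X = 155 + 12420 = 12575)
sqrt(X + (B(-71, 157)/13724 + t(-271, s)/112839)) = sqrt(12575 + (sqrt(-117 + 157)/13724 + (133 - 490)/112839)) = sqrt(12575 + (sqrt(40)*(1/13724) - 357*1/112839)) = sqrt(12575 + ((2*sqrt(10))*(1/13724) - 119/37613)) = sqrt(12575 + (sqrt(10)/6862 - 119/37613)) = sqrt(12575 + (-119/37613 + sqrt(10)/6862)) = sqrt(472983356/37613 + sqrt(10)/6862)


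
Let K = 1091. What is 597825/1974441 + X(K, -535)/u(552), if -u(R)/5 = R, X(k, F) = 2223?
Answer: -304353927/605495240 ≈ -0.50265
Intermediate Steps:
u(R) = -5*R
597825/1974441 + X(K, -535)/u(552) = 597825/1974441 + 2223/((-5*552)) = 597825*(1/1974441) + 2223/(-2760) = 199275/658147 + 2223*(-1/2760) = 199275/658147 - 741/920 = -304353927/605495240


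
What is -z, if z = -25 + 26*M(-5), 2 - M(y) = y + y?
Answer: -287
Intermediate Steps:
M(y) = 2 - 2*y (M(y) = 2 - (y + y) = 2 - 2*y)
z = 287 (z = -25 + 26*(2 - 2*(-5)) = -25 + 26*(2 + 10) = -25 + 26*12 = -25 + 312 = 287)
-z = -1*287 = -287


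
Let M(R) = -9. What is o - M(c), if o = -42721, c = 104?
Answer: -42712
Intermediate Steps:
o - M(c) = -42721 - 1*(-9) = -42721 + 9 = -42712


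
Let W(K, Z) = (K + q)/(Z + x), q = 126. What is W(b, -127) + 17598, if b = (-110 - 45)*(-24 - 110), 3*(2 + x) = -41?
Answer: 1867314/107 ≈ 17452.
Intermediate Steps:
x = -47/3 (x = -2 + (⅓)*(-41) = -2 - 41/3 = -47/3 ≈ -15.667)
b = 20770 (b = -155*(-134) = 20770)
W(K, Z) = (126 + K)/(-47/3 + Z) (W(K, Z) = (K + 126)/(Z - 47/3) = (126 + K)/(-47/3 + Z))
W(b, -127) + 17598 = 3*(126 + 20770)/(-47 + 3*(-127)) + 17598 = 3*20896/(-47 - 381) + 17598 = 3*20896/(-428) + 17598 = 3*(-1/428)*20896 + 17598 = -15672/107 + 17598 = 1867314/107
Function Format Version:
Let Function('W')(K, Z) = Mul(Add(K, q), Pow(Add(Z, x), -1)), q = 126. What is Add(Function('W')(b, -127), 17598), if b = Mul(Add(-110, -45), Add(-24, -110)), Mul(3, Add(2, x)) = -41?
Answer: Rational(1867314, 107) ≈ 17452.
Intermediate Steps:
x = Rational(-47, 3) (x = Add(-2, Mul(Rational(1, 3), -41)) = Add(-2, Rational(-41, 3)) = Rational(-47, 3) ≈ -15.667)
b = 20770 (b = Mul(-155, -134) = 20770)
Function('W')(K, Z) = Mul(Pow(Add(Rational(-47, 3), Z), -1), Add(126, K)) (Function('W')(K, Z) = Mul(Add(K, 126), Pow(Add(Z, Rational(-47, 3)), -1)) = Mul(Add(126, K), Pow(Add(Rational(-47, 3), Z), -1)) = Mul(Pow(Add(Rational(-47, 3), Z), -1), Add(126, K)))
Add(Function('W')(b, -127), 17598) = Add(Mul(3, Pow(Add(-47, Mul(3, -127)), -1), Add(126, 20770)), 17598) = Add(Mul(3, Pow(Add(-47, -381), -1), 20896), 17598) = Add(Mul(3, Pow(-428, -1), 20896), 17598) = Add(Mul(3, Rational(-1, 428), 20896), 17598) = Add(Rational(-15672, 107), 17598) = Rational(1867314, 107)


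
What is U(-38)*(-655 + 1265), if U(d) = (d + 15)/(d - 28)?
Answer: 7015/33 ≈ 212.58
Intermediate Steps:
U(d) = (15 + d)/(-28 + d)
U(-38)*(-655 + 1265) = ((15 - 38)/(-28 - 38))*(-655 + 1265) = (-23/(-66))*610 = -1/66*(-23)*610 = (23/66)*610 = 7015/33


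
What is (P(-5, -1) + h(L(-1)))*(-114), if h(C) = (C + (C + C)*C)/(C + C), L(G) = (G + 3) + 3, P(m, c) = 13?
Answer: -2109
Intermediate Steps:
L(G) = 6 + G (L(G) = (3 + G) + 3 = 6 + G)
h(C) = (C + 2*C**2)/(2*C) (h(C) = (C + (2*C)*C)/((2*C)) = (C + 2*C**2)*(1/(2*C)) = (C + 2*C**2)/(2*C))
(P(-5, -1) + h(L(-1)))*(-114) = (13 + (1/2 + (6 - 1)))*(-114) = (13 + (1/2 + 5))*(-114) = (13 + 11/2)*(-114) = (37/2)*(-114) = -2109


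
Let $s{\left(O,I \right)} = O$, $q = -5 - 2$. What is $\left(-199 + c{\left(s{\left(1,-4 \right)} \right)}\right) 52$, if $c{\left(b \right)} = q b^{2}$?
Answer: $-10712$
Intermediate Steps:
$q = -7$
$c{\left(b \right)} = - 7 b^{2}$
$\left(-199 + c{\left(s{\left(1,-4 \right)} \right)}\right) 52 = \left(-199 - 7 \cdot 1^{2}\right) 52 = \left(-199 - 7\right) 52 = \left(-206\right) 52 = -10712$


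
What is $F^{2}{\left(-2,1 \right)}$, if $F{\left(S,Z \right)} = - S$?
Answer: $4$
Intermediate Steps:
$F^{2}{\left(-2,1 \right)} = \left(\left(-1\right) \left(-2\right)\right)^{2} = 2^{2} = 4$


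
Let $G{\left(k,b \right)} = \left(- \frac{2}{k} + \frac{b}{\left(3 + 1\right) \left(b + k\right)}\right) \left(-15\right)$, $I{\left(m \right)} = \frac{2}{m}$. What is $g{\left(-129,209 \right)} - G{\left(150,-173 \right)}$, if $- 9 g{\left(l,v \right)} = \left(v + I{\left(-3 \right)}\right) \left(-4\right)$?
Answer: $\frac{1497841}{12420} \approx 120.6$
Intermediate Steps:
$g{\left(l,v \right)} = - \frac{8}{27} + \frac{4 v}{9}$ ($g{\left(l,v \right)} = - \frac{\left(v + \frac{2}{-3}\right) \left(-4\right)}{9} = - \frac{\left(v + 2 \left(- \frac{1}{3}\right)\right) \left(-4\right)}{9} = - \frac{\left(v - \frac{2}{3}\right) \left(-4\right)}{9} = - \frac{\left(- \frac{2}{3} + v\right) \left(-4\right)}{9} = - \frac{\frac{8}{3} - 4 v}{9} = - \frac{8}{27} + \frac{4 v}{9}$)
$G{\left(k,b \right)} = \frac{30}{k} - \frac{15 b}{4 b + 4 k}$ ($G{\left(k,b \right)} = \left(- \frac{2}{k} + \frac{b}{4 \left(b + k\right)}\right) \left(-15\right) = \left(- \frac{2}{k} + \frac{b}{4 b + 4 k}\right) \left(-15\right) = \frac{30}{k} - \frac{15 b}{4 b + 4 k}$)
$g{\left(-129,209 \right)} - G{\left(150,-173 \right)} = \left(- \frac{8}{27} + \frac{4}{9} \cdot 209\right) - \frac{15 \left(8 \left(-173\right) + 8 \cdot 150 - \left(-173\right) 150\right)}{4 \cdot 150 \left(-173 + 150\right)} = \left(- \frac{8}{27} + \frac{836}{9}\right) - \frac{15}{4} \cdot \frac{1}{150} \frac{1}{-23} \left(-1384 + 1200 + 25950\right) = \frac{2500}{27} - \frac{15}{4} \cdot \frac{1}{150} \left(- \frac{1}{23}\right) 25766 = \frac{2500}{27} - - \frac{12883}{460} = \frac{2500}{27} + \frac{12883}{460} = \frac{1497841}{12420}$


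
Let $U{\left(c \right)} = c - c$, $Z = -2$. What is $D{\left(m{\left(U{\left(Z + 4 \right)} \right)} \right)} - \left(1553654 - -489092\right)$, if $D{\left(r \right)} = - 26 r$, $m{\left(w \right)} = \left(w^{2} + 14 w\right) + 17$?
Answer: $-2043188$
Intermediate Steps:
$U{\left(c \right)} = 0$
$m{\left(w \right)} = 17 + w^{2} + 14 w$
$D{\left(m{\left(U{\left(Z + 4 \right)} \right)} \right)} - \left(1553654 - -489092\right) = - 26 \left(17 + 0^{2} + 14 \cdot 0\right) - \left(1553654 - -489092\right) = - 26 \left(17 + 0 + 0\right) - \left(1553654 + 489092\right) = \left(-26\right) 17 - 2042746 = -442 - 2042746 = -2043188$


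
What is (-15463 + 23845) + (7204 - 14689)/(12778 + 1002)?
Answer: 23099295/2756 ≈ 8381.5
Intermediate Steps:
(-15463 + 23845) + (7204 - 14689)/(12778 + 1002) = 8382 - 7485/13780 = 8382 - 7485*1/13780 = 8382 - 1497/2756 = 23099295/2756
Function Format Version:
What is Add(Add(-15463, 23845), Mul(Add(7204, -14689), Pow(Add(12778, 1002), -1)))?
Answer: Rational(23099295, 2756) ≈ 8381.5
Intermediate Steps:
Add(Add(-15463, 23845), Mul(Add(7204, -14689), Pow(Add(12778, 1002), -1))) = Add(8382, Mul(-7485, Pow(13780, -1))) = Add(8382, Mul(-7485, Rational(1, 13780))) = Add(8382, Rational(-1497, 2756)) = Rational(23099295, 2756)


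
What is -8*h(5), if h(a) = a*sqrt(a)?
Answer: -40*sqrt(5) ≈ -89.443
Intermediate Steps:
h(a) = a**(3/2)
-8*h(5) = -40*sqrt(5)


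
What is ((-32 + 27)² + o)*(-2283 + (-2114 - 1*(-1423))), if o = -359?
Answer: 993316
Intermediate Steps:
((-32 + 27)² + o)*(-2283 + (-2114 - 1*(-1423))) = ((-32 + 27)² - 359)*(-2283 + (-2114 - 1*(-1423))) = ((-5)² - 359)*(-2283 + (-2114 + 1423)) = (25 - 359)*(-2283 - 691) = -334*(-2974) = 993316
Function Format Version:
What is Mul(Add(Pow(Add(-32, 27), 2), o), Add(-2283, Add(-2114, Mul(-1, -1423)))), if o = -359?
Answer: 993316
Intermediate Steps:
Mul(Add(Pow(Add(-32, 27), 2), o), Add(-2283, Add(-2114, Mul(-1, -1423)))) = Mul(Add(Pow(Add(-32, 27), 2), -359), Add(-2283, Add(-2114, Mul(-1, -1423)))) = Mul(Add(Pow(-5, 2), -359), Add(-2283, Add(-2114, 1423))) = Mul(Add(25, -359), Add(-2283, -691)) = Mul(-334, -2974) = 993316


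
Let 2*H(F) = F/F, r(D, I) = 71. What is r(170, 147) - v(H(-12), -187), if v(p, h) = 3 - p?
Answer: 137/2 ≈ 68.500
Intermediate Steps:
H(F) = 1/2 (H(F) = (F/F)/2 = (1/2)*1 = 1/2)
r(170, 147) - v(H(-12), -187) = 71 - (3 - 1*1/2) = 71 - (3 - 1/2) = 71 - 1*5/2 = 71 - 5/2 = 137/2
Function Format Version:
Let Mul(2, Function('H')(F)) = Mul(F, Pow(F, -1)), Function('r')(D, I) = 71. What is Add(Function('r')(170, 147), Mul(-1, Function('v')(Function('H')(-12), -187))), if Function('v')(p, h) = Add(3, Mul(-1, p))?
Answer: Rational(137, 2) ≈ 68.500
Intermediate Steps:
Function('H')(F) = Rational(1, 2) (Function('H')(F) = Mul(Rational(1, 2), Mul(F, Pow(F, -1))) = Mul(Rational(1, 2), 1) = Rational(1, 2))
Add(Function('r')(170, 147), Mul(-1, Function('v')(Function('H')(-12), -187))) = Add(71, Mul(-1, Add(3, Mul(-1, Rational(1, 2))))) = Add(71, Mul(-1, Add(3, Rational(-1, 2)))) = Add(71, Mul(-1, Rational(5, 2))) = Add(71, Rational(-5, 2)) = Rational(137, 2)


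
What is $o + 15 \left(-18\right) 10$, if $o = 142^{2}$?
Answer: $17464$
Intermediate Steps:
$o = 20164$
$o + 15 \left(-18\right) 10 = 20164 + 15 \left(-18\right) 10 = 20164 - 2700 = 17464$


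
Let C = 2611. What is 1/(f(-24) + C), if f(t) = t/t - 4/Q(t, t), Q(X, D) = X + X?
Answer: 12/31345 ≈ 0.00038284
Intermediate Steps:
Q(X, D) = 2*X
f(t) = 1 - 2/t (f(t) = t/t - 4*1/(2*t) = 1 - 2/t)
1/(f(-24) + C) = 1/((-2 - 24)/(-24) + 2611) = 1/(-1/24*(-26) + 2611) = 1/(13/12 + 2611) = 1/(31345/12) = 12/31345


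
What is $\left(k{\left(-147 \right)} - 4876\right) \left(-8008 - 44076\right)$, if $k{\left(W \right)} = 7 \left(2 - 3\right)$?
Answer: $254326172$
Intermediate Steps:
$k{\left(W \right)} = -7$ ($k{\left(W \right)} = 7 \left(-1\right) = -7$)
$\left(k{\left(-147 \right)} - 4876\right) \left(-8008 - 44076\right) = \left(-7 - 4876\right) \left(-8008 - 44076\right) = \left(-4883\right) \left(-52084\right) = 254326172$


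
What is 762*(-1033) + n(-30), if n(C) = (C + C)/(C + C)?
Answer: -787145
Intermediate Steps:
n(C) = 1 (n(C) = (2*C)/((2*C)) = (2*C)*(1/(2*C)) = 1)
762*(-1033) + n(-30) = 762*(-1033) + 1 = -787146 + 1 = -787145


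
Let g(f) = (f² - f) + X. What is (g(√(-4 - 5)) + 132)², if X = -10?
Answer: 12760 - 678*I ≈ 12760.0 - 678.0*I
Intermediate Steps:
g(f) = -10 + f² - f (g(f) = (f² - f) - 10 = -10 + f² - f)
(g(√(-4 - 5)) + 132)² = ((-10 + (√(-4 - 5))² - √(-4 - 5)) + 132)² = ((-10 + (√(-9))² - √(-9)) + 132)² = ((-10 + (3*I)² - 3*I) + 132)² = ((-10 - 9 - 3*I) + 132)² = ((-19 - 3*I) + 132)² = (113 - 3*I)²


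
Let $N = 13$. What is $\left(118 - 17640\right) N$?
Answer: $-227786$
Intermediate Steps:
$\left(118 - 17640\right) N = \left(118 - 17640\right) 13 = \left(-17522\right) 13 = -227786$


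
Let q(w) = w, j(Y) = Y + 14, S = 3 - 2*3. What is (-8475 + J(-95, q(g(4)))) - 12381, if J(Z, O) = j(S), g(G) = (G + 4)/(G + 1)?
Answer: -20845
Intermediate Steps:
S = -3 (S = 3 - 6 = -3)
g(G) = (4 + G)/(1 + G)
j(Y) = 14 + Y
J(Z, O) = 11 (J(Z, O) = 14 - 3 = 11)
(-8475 + J(-95, q(g(4)))) - 12381 = (-8475 + 11) - 12381 = -8464 - 12381 = -20845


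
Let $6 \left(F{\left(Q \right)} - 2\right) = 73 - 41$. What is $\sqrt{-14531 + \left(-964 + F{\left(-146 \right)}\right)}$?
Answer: $\frac{i \sqrt{139389}}{3} \approx 124.45 i$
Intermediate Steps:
$F{\left(Q \right)} = \frac{22}{3}$ ($F{\left(Q \right)} = 2 + \frac{73 - 41}{6} = 2 + \frac{1}{6} \cdot 32 = 2 + \frac{16}{3} = \frac{22}{3}$)
$\sqrt{-14531 + \left(-964 + F{\left(-146 \right)}\right)} = \sqrt{-14531 + \left(-964 + \frac{22}{3}\right)} = \sqrt{-14531 - \frac{2870}{3}} = \sqrt{- \frac{46463}{3}} = \frac{i \sqrt{139389}}{3}$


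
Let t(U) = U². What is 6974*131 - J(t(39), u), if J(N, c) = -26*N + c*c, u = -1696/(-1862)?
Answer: 826143860436/866761 ≈ 9.5314e+5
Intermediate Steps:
u = 848/931 (u = -1696*(-1/1862) = 848/931 ≈ 0.91085)
J(N, c) = c² - 26*N (J(N, c) = -26*N + c² = c² - 26*N)
6974*131 - J(t(39), u) = 6974*131 - ((848/931)² - 26*39²) = 913594 - (719104/866761 - 26*1521) = 913594 - (719104/866761 - 39546) = 913594 - 1*(-34276211402/866761) = 913594 + 34276211402/866761 = 826143860436/866761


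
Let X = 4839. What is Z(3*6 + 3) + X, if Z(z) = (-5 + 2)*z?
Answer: 4776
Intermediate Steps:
Z(z) = -3*z
Z(3*6 + 3) + X = -3*(3*6 + 3) + 4839 = -3*(18 + 3) + 4839 = -3*21 + 4839 = -63 + 4839 = 4776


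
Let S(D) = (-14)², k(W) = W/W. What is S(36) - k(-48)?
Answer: 195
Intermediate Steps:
k(W) = 1
S(D) = 196
S(36) - k(-48) = 196 - 1*1 = 196 - 1 = 195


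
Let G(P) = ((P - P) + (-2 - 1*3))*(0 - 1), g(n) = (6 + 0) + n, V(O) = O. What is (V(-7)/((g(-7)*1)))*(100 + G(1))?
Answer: 735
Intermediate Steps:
g(n) = 6 + n
G(P) = 5 (G(P) = (0 + (-2 - 3))*(-1) = (0 - 5)*(-1) = -5*(-1) = 5)
(V(-7)/((g(-7)*1)))*(100 + G(1)) = (-7/(6 - 7))*(100 + 5) = -7/((-1*1))*105 = -7/(-1)*105 = -7*(-1)*105 = 7*105 = 735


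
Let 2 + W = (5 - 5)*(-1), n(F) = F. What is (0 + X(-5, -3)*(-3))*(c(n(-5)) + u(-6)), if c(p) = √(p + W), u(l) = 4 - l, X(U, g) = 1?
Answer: -30 - 3*I*√7 ≈ -30.0 - 7.9373*I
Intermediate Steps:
W = -2 (W = -2 + (5 - 5)*(-1) = -2 + 0*(-1) = -2 + 0 = -2)
c(p) = √(-2 + p) (c(p) = √(p - 2) = √(-2 + p))
(0 + X(-5, -3)*(-3))*(c(n(-5)) + u(-6)) = (0 + 1*(-3))*(√(-2 - 5) + (4 - 1*(-6))) = (0 - 3)*(√(-7) + (4 + 6)) = -3*(I*√7 + 10) = -3*(10 + I*√7) = -30 - 3*I*√7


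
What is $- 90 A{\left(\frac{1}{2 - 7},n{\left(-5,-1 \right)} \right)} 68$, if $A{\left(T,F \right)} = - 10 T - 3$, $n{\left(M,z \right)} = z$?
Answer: $6120$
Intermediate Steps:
$A{\left(T,F \right)} = -3 - 10 T$
$- 90 A{\left(\frac{1}{2 - 7},n{\left(-5,-1 \right)} \right)} 68 = - 90 \left(-3 - \frac{10}{2 - 7}\right) 68 = - 90 \left(-3 - \frac{10}{-5}\right) 68 = - 90 \left(-3 - -2\right) 68 = - 90 \left(-3 + 2\right) 68 = \left(-90\right) \left(-1\right) 68 = 90 \cdot 68 = 6120$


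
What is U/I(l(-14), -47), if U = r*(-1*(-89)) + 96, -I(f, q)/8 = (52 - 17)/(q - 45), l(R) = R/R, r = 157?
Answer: 323587/70 ≈ 4622.7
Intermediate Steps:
l(R) = 1
I(f, q) = -280/(-45 + q) (I(f, q) = -8*(52 - 17)/(q - 45) = -280/(-45 + q))
U = 14069 (U = 157*(-1*(-89)) + 96 = 157*89 + 96 = 13973 + 96 = 14069)
U/I(l(-14), -47) = 14069/((-280/(-45 - 47))) = 14069/((-280/(-92))) = 14069/((-280*(-1/92))) = 14069/(70/23) = 14069*(23/70) = 323587/70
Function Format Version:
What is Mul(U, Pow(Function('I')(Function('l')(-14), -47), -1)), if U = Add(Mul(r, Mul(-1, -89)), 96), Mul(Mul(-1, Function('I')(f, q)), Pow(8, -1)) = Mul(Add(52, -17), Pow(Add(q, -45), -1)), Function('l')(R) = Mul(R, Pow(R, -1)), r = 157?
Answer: Rational(323587, 70) ≈ 4622.7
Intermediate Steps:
Function('l')(R) = 1
Function('I')(f, q) = Mul(-280, Pow(Add(-45, q), -1)) (Function('I')(f, q) = Mul(-8, Mul(Add(52, -17), Pow(Add(q, -45), -1))) = Mul(-8, Mul(35, Pow(Add(-45, q), -1))) = Mul(-280, Pow(Add(-45, q), -1)))
U = 14069 (U = Add(Mul(157, Mul(-1, -89)), 96) = Add(Mul(157, 89), 96) = Add(13973, 96) = 14069)
Mul(U, Pow(Function('I')(Function('l')(-14), -47), -1)) = Mul(14069, Pow(Mul(-280, Pow(Add(-45, -47), -1)), -1)) = Mul(14069, Pow(Mul(-280, Pow(-92, -1)), -1)) = Mul(14069, Pow(Mul(-280, Rational(-1, 92)), -1)) = Mul(14069, Pow(Rational(70, 23), -1)) = Mul(14069, Rational(23, 70)) = Rational(323587, 70)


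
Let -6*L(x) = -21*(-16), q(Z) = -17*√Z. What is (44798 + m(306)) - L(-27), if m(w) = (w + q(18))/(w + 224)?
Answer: 11886463/265 - 51*√2/530 ≈ 44854.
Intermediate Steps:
L(x) = -56 (L(x) = -(-7)*(-16)/2 = -⅙*336 = -56)
m(w) = (w - 51*√2)/(224 + w) (m(w) = (w - 51*√2)/(w + 224) = (w - 51*√2)/(224 + w))
(44798 + m(306)) - L(-27) = (44798 + (306 - 51*√2)/(224 + 306)) - 1*(-56) = (44798 + (306 - 51*√2)/530) + 56 = (44798 + (153/265 - 51*√2/530)) + 56 = (11871623/265 - 51*√2/530) + 56 = 11886463/265 - 51*√2/530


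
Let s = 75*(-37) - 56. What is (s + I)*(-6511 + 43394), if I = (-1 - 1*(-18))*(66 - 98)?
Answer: -124480125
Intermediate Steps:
I = -544 (I = (-1 + 18)*(-32) = 17*(-32) = -544)
s = -2831 (s = -2775 - 56 = -2831)
(s + I)*(-6511 + 43394) = (-2831 - 544)*(-6511 + 43394) = -3375*36883 = -124480125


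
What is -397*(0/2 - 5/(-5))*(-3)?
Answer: 1191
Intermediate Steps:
-397*(0/2 - 5/(-5))*(-3) = -397*(0*(½) - 5*(-⅕))*(-3) = -397*(0 + 1)*(-3) = -397*(-3) = 1191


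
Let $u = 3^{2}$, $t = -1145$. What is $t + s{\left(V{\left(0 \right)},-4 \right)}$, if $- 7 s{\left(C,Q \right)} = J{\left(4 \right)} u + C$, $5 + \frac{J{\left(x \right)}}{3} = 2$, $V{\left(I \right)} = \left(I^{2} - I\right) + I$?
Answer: $- \frac{7934}{7} \approx -1133.4$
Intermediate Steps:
$V{\left(I \right)} = I^{2}$
$J{\left(x \right)} = -9$ ($J{\left(x \right)} = -15 + 3 \cdot 2 = -15 + 6 = -9$)
$u = 9$
$s{\left(C,Q \right)} = \frac{81}{7} - \frac{C}{7}$ ($s{\left(C,Q \right)} = - \frac{\left(-9\right) 9 + C}{7} = - \frac{-81 + C}{7} = \frac{81}{7} - \frac{C}{7}$)
$t + s{\left(V{\left(0 \right)},-4 \right)} = -1145 + \left(\frac{81}{7} - \frac{0^{2}}{7}\right) = -1145 + \left(\frac{81}{7} - 0\right) = -1145 + \left(\frac{81}{7} + 0\right) = -1145 + \frac{81}{7} = - \frac{7934}{7}$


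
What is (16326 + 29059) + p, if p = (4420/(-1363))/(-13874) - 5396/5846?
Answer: 1254295531547897/27637347913 ≈ 45384.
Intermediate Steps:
p = -25503483608/27637347913 (p = (4420*(-1/1363))*(-1/13874) - 5396*1/5846 = -4420/1363*(-1/13874) - 2698/2923 = 2210/9455131 - 2698/2923 = -25503483608/27637347913 ≈ -0.92279)
(16326 + 29059) + p = (16326 + 29059) - 25503483608/27637347913 = 45385 - 25503483608/27637347913 = 1254295531547897/27637347913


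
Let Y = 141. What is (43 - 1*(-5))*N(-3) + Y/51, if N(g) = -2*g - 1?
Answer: 4127/17 ≈ 242.76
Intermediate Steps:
N(g) = -1 - 2*g
(43 - 1*(-5))*N(-3) + Y/51 = (43 - 1*(-5))*(-1 - 2*(-3)) + 141/51 = (43 + 5)*(-1 + 6) + 141*(1/51) = 48*5 + 47/17 = 240 + 47/17 = 4127/17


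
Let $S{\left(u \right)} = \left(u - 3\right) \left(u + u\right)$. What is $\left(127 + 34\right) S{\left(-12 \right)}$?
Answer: $57960$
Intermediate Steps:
$S{\left(u \right)} = 2 u \left(-3 + u\right)$ ($S{\left(u \right)} = \left(-3 + u\right) 2 u = 2 u \left(-3 + u\right)$)
$\left(127 + 34\right) S{\left(-12 \right)} = \left(127 + 34\right) 2 \left(-12\right) \left(-3 - 12\right) = 161 \cdot 2 \left(-12\right) \left(-15\right) = 161 \cdot 360 = 57960$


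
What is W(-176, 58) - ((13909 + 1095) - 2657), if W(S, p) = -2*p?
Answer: -12463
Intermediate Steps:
W(-176, 58) - ((13909 + 1095) - 2657) = -2*58 - ((13909 + 1095) - 2657) = -116 - (15004 - 2657) = -116 - 1*12347 = -116 - 12347 = -12463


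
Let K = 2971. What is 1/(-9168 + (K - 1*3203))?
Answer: -1/9400 ≈ -0.00010638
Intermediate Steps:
1/(-9168 + (K - 1*3203)) = 1/(-9168 + (2971 - 1*3203)) = 1/(-9168 + (2971 - 3203)) = 1/(-9168 - 232) = 1/(-9400) = -1/9400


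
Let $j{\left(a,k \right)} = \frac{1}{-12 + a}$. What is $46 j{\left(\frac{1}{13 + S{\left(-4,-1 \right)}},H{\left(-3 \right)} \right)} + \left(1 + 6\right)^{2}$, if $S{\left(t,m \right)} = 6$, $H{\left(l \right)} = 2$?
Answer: $\frac{10249}{227} \approx 45.15$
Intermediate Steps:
$46 j{\left(\frac{1}{13 + S{\left(-4,-1 \right)}},H{\left(-3 \right)} \right)} + \left(1 + 6\right)^{2} = \frac{46}{-12 + \frac{1}{13 + 6}} + \left(1 + 6\right)^{2} = \frac{46}{-12 + \frac{1}{19}} + 7^{2} = \frac{46}{-12 + \frac{1}{19}} + 49 = \frac{46}{- \frac{227}{19}} + 49 = 46 \left(- \frac{19}{227}\right) + 49 = - \frac{874}{227} + 49 = \frac{10249}{227}$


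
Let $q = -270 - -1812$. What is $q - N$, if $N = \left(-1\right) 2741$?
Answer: $4283$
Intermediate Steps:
$N = -2741$
$q = 1542$ ($q = -270 + 1812 = 1542$)
$q - N = 1542 - -2741 = 1542 + 2741 = 4283$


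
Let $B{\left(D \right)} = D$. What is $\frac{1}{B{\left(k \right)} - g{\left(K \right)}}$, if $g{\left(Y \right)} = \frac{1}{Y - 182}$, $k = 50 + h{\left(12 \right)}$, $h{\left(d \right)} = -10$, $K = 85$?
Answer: $\frac{97}{3881} \approx 0.024994$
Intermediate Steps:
$k = 40$ ($k = 50 - 10 = 40$)
$g{\left(Y \right)} = \frac{1}{-182 + Y}$
$\frac{1}{B{\left(k \right)} - g{\left(K \right)}} = \frac{1}{40 - \frac{1}{-182 + 85}} = \frac{1}{40 - \frac{1}{-97}} = \frac{1}{40 - - \frac{1}{97}} = \frac{1}{40 + \frac{1}{97}} = \frac{1}{\frac{3881}{97}} = \frac{97}{3881}$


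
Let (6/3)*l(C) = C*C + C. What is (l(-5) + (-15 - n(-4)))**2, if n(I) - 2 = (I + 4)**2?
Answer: 49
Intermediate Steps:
l(C) = C/2 + C**2/2 (l(C) = (C*C + C)/2 = (C**2 + C)/2 = (C + C**2)/2 = C/2 + C**2/2)
n(I) = 2 + (4 + I)**2 (n(I) = 2 + (I + 4)**2 = 2 + (4 + I)**2)
(l(-5) + (-15 - n(-4)))**2 = ((1/2)*(-5)*(1 - 5) + (-15 - (2 + (4 - 4)**2)))**2 = ((1/2)*(-5)*(-4) + (-15 - (2 + 0**2)))**2 = (10 + (-15 - (2 + 0)))**2 = (10 + (-15 - 1*2))**2 = (10 + (-15 - 2))**2 = (10 - 17)**2 = (-7)**2 = 49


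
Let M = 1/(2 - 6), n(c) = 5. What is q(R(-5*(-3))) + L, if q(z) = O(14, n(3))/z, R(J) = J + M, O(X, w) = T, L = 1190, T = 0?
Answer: 1190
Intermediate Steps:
M = -1/4 (M = 1/(-4) = -1/4 ≈ -0.25000)
O(X, w) = 0
R(J) = -1/4 + J (R(J) = J - 1/4 = -1/4 + J)
q(z) = 0 (q(z) = 0/z = 0)
q(R(-5*(-3))) + L = 0 + 1190 = 1190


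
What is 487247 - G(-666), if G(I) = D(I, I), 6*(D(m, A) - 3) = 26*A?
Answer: 490130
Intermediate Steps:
D(m, A) = 3 + 13*A/3 (D(m, A) = 3 + (26*A)/6 = 3 + 13*A/3)
G(I) = 3 + 13*I/3
487247 - G(-666) = 487247 - (3 + (13/3)*(-666)) = 487247 - (3 - 2886) = 487247 - 1*(-2883) = 487247 + 2883 = 490130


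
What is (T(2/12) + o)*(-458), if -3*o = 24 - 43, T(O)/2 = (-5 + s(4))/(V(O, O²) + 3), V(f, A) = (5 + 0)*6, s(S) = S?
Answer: -31602/11 ≈ -2872.9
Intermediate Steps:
V(f, A) = 30 (V(f, A) = 5*6 = 30)
T(O) = -2/33 (T(O) = 2*((-5 + 4)/(30 + 3)) = 2*(-1/33) = -2/33)
o = 19/3 (o = -(24 - 43)/3 = -⅓*(-19) = 19/3 ≈ 6.3333)
(T(2/12) + o)*(-458) = (-2/33 + 19/3)*(-458) = (69/11)*(-458) = -31602/11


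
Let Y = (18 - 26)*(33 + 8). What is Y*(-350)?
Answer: 114800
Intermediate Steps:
Y = -328 (Y = -8*41 = -328)
Y*(-350) = -328*(-350) = 114800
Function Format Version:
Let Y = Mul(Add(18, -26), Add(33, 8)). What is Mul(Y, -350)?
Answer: 114800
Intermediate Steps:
Y = -328 (Y = Mul(-8, 41) = -328)
Mul(Y, -350) = Mul(-328, -350) = 114800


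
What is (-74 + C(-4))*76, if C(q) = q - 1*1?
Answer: -6004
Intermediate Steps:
C(q) = -1 + q (C(q) = q - 1 = -1 + q)
(-74 + C(-4))*76 = (-74 + (-1 - 4))*76 = (-74 - 5)*76 = -79*76 = -6004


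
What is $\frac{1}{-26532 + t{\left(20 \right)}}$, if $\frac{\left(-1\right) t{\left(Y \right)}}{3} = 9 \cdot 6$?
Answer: $- \frac{1}{26694} \approx -3.7462 \cdot 10^{-5}$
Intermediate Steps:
$t{\left(Y \right)} = -162$ ($t{\left(Y \right)} = - 3 \cdot 9 \cdot 6 = \left(-3\right) 54 = -162$)
$\frac{1}{-26532 + t{\left(20 \right)}} = \frac{1}{-26532 - 162} = \frac{1}{-26694} = - \frac{1}{26694}$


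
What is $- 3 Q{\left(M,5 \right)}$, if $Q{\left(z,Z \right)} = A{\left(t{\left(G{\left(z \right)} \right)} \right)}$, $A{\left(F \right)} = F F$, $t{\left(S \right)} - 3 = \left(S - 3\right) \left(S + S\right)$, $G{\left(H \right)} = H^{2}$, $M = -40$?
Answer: $-78348656467227$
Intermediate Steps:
$t{\left(S \right)} = 3 + 2 S \left(-3 + S\right)$ ($t{\left(S \right)} = 3 + \left(S - 3\right) \left(S + S\right) = 3 + \left(-3 + S\right) 2 S = 3 + 2 S \left(-3 + S\right)$)
$A{\left(F \right)} = F^{2}$
$Q{\left(z,Z \right)} = \left(3 - 6 z^{2} + 2 z^{4}\right)^{2}$ ($Q{\left(z,Z \right)} = \left(3 - 6 z^{2} + 2 \left(z^{2}\right)^{2}\right)^{2} = \left(3 - 6 z^{2} + 2 z^{4}\right)^{2}$)
$- 3 Q{\left(M,5 \right)} = - 3 \left(3 - 6 \left(-40\right)^{2} + 2 \left(-40\right)^{4}\right)^{2} = - 3 \left(3 - 9600 + 2 \cdot 2560000\right)^{2} = - 3 \left(3 - 9600 + 5120000\right)^{2} = - 3 \cdot 5110403^{2} = \left(-3\right) 26116218822409 = -78348656467227$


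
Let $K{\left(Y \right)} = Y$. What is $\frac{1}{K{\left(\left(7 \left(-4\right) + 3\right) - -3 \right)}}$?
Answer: $- \frac{1}{22} \approx -0.045455$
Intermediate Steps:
$\frac{1}{K{\left(\left(7 \left(-4\right) + 3\right) - -3 \right)}} = \frac{1}{\left(7 \left(-4\right) + 3\right) - -3} = \frac{1}{\left(-28 + 3\right) + 3} = \frac{1}{-25 + 3} = \frac{1}{-22} = - \frac{1}{22}$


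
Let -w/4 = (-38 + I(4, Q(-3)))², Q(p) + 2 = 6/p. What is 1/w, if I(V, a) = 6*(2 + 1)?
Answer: -1/1600 ≈ -0.00062500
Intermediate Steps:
Q(p) = -2 + 6/p
I(V, a) = 18 (I(V, a) = 6*3 = 18)
w = -1600 (w = -4*(-38 + 18)² = -4*(-20)² = -4*400 = -1600)
1/w = 1/(-1600) = -1/1600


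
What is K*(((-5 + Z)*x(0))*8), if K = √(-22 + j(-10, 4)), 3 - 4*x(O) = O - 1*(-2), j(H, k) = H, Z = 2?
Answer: -24*I*√2 ≈ -33.941*I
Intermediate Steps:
x(O) = ¼ - O/4 (x(O) = ¾ - (O - 1*(-2))/4 = ¾ - (O + 2)/4 = ¾ - (2 + O)/4 = ¾ + (-½ - O/4) = ¼ - O/4)
K = 4*I*√2 (K = √(-22 - 10) = √(-32) = 4*I*√2 ≈ 5.6569*I)
K*(((-5 + Z)*x(0))*8) = (4*I*√2)*(((-5 + 2)*(¼ - ¼*0))*8) = (4*I*√2)*(-3*(¼ + 0)*8) = (4*I*√2)*(-3*¼*8) = (4*I*√2)*(-¾*8) = (4*I*√2)*(-6) = -24*I*√2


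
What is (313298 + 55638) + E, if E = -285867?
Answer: 83069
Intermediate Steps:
(313298 + 55638) + E = (313298 + 55638) - 285867 = 368936 - 285867 = 83069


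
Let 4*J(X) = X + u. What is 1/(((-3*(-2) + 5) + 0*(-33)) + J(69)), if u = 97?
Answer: 2/105 ≈ 0.019048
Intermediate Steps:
J(X) = 97/4 + X/4 (J(X) = (X + 97)/4 = (97 + X)/4 = 97/4 + X/4)
1/(((-3*(-2) + 5) + 0*(-33)) + J(69)) = 1/(((-3*(-2) + 5) + 0*(-33)) + (97/4 + (¼)*69)) = 1/(((6 + 5) + 0) + (97/4 + 69/4)) = 1/((11 + 0) + 83/2) = 1/(11 + 83/2) = 1/(105/2) = 2/105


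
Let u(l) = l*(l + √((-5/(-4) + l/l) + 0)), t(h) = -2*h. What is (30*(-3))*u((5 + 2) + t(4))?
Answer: 45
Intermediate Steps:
u(l) = l*(3/2 + l) (u(l) = l*(l + √((-5*(-¼) + 1) + 0)) = l*(l + √((5/4 + 1) + 0)) = l*(l + √(9/4 + 0)) = l*(l + √(9/4)) = l*(l + 3/2) = l*(3/2 + l))
(30*(-3))*u((5 + 2) + t(4)) = (30*(-3))*(((5 + 2) - 2*4)*(3 + 2*((5 + 2) - 2*4))/2) = -45*(7 - 8)*(3 + 2*(7 - 8)) = -45*(-1)*(3 + 2*(-1)) = -45*(-1)*(3 - 2) = -45*(-1) = -90*(-½) = 45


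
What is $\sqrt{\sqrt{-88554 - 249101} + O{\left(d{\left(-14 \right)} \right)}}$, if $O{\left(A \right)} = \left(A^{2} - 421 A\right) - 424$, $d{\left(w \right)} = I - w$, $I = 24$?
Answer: $\sqrt{-14978 + i \sqrt{337655}} \approx 2.3736 + 122.41 i$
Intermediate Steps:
$d{\left(w \right)} = 24 - w$
$O{\left(A \right)} = -424 + A^{2} - 421 A$
$\sqrt{\sqrt{-88554 - 249101} + O{\left(d{\left(-14 \right)} \right)}} = \sqrt{\sqrt{-88554 - 249101} - \left(424 - \left(24 - -14\right)^{2} + 421 \left(24 - -14\right)\right)} = \sqrt{\sqrt{-337655} - \left(424 - \left(24 + 14\right)^{2} + 421 \left(24 + 14\right)\right)} = \sqrt{i \sqrt{337655} - \left(16422 - 1444\right)} = \sqrt{i \sqrt{337655} - 14978} = \sqrt{-14978 + i \sqrt{337655}}$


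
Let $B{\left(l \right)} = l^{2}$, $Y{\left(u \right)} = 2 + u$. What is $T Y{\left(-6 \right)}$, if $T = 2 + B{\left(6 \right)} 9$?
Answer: $-1304$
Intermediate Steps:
$T = 326$ ($T = 2 + 6^{2} \cdot 9 = 2 + 36 \cdot 9 = 2 + 324 = 326$)
$T Y{\left(-6 \right)} = 326 \left(2 - 6\right) = 326 \left(-4\right) = -1304$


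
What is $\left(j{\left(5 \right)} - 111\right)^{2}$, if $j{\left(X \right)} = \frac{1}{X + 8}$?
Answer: $\frac{2079364}{169} \approx 12304.0$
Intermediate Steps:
$j{\left(X \right)} = \frac{1}{8 + X}$
$\left(j{\left(5 \right)} - 111\right)^{2} = \left(\frac{1}{8 + 5} - 111\right)^{2} = \left(\frac{1}{13} - 111\right)^{2} = \left(- \frac{1442}{13}\right)^{2} = \frac{2079364}{169}$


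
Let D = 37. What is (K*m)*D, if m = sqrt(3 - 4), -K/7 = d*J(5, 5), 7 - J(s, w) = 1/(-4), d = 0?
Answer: 0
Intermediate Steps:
J(s, w) = 29/4 (J(s, w) = 7 - 1/(-4) = 7 - 1*(-1/4) = 7 + 1/4 = 29/4)
K = 0 (K = -0*29/4 = -7*0 = 0)
m = I (m = sqrt(-1) = I ≈ 1.0*I)
(K*m)*D = (0*I)*37 = 0*37 = 0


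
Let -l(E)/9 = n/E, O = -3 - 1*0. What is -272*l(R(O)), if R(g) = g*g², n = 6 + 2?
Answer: -2176/3 ≈ -725.33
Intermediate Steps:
O = -3 (O = -3 + 0 = -3)
n = 8
R(g) = g³
l(E) = -72/E
-272*l(R(O)) = -(-19584)/((-3)³) = -(-19584)/(-27) = -(-19584)*(-1)/27 = -272*8/3 = -2176/3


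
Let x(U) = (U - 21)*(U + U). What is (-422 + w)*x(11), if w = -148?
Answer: 125400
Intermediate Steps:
x(U) = 2*U*(-21 + U) (x(U) = (-21 + U)*(2*U) = 2*U*(-21 + U))
(-422 + w)*x(11) = (-422 - 148)*(2*11*(-21 + 11)) = -1140*11*(-10) = -570*(-220) = 125400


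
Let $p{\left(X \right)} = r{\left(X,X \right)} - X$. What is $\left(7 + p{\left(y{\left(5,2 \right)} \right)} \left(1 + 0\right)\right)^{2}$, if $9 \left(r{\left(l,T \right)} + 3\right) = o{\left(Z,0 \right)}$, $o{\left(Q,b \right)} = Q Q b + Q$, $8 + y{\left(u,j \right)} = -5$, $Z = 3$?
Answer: $\frac{2704}{9} \approx 300.44$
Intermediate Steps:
$y{\left(u,j \right)} = -13$ ($y{\left(u,j \right)} = -8 - 5 = -13$)
$o{\left(Q,b \right)} = Q + b Q^{2}$ ($o{\left(Q,b \right)} = Q^{2} b + Q = b Q^{2} + Q = Q + b Q^{2}$)
$r{\left(l,T \right)} = - \frac{8}{3}$ ($r{\left(l,T \right)} = -3 + \frac{3 \left(1 + 3 \cdot 0\right)}{9} = -3 + \frac{3 \left(1 + 0\right)}{9} = -3 + \frac{3 \cdot 1}{9} = -3 + \frac{1}{9} \cdot 3 = -3 + \frac{1}{3} = - \frac{8}{3}$)
$p{\left(X \right)} = - \frac{8}{3} - X$
$\left(7 + p{\left(y{\left(5,2 \right)} \right)} \left(1 + 0\right)\right)^{2} = \left(7 + \left(- \frac{8}{3} - -13\right) \left(1 + 0\right)\right)^{2} = \left(7 + \left(- \frac{8}{3} + 13\right) 1\right)^{2} = \left(7 + \frac{31}{3} \cdot 1\right)^{2} = \left(7 + \frac{31}{3}\right)^{2} = \left(\frac{52}{3}\right)^{2} = \frac{2704}{9}$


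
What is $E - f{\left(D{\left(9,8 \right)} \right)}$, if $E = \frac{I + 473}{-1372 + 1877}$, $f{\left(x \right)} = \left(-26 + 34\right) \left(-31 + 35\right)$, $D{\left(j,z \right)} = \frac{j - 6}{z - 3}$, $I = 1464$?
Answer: $- \frac{14223}{505} \approx -28.164$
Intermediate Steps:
$D{\left(j,z \right)} = \frac{-6 + j}{-3 + z}$
$f{\left(x \right)} = 32$ ($f{\left(x \right)} = 8 \cdot 4 = 32$)
$E = \frac{1937}{505}$ ($E = \frac{1464 + 473}{-1372 + 1877} = \frac{1937}{505} \approx 3.8356$)
$E - f{\left(D{\left(9,8 \right)} \right)} = \frac{1937}{505} - 32 = - \frac{14223}{505}$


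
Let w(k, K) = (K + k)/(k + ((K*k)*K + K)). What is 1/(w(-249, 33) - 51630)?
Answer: -10051/518933122 ≈ -1.9369e-5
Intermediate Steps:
w(k, K) = (K + k)/(K + k + k*K**2) (w(k, K) = (K + k)/(k + (k*K**2 + K)) = (K + k)/(k + (K + k*K**2)) = (K + k)/(K + k + k*K**2))
1/(w(-249, 33) - 51630) = 1/((33 - 249)/(33 - 249 - 249*33**2) - 51630) = 1/(-216/(33 - 249 - 249*1089) - 51630) = 1/(-216/(33 - 249 - 271161) - 51630) = 1/(-216/(-271377) - 51630) = 1/(-1/271377*(-216) - 51630) = 1/(8/10051 - 51630) = 1/(-518933122/10051) = -10051/518933122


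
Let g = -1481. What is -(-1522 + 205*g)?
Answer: 305127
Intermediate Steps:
-(-1522 + 205*g) = -(-1522 + 205*(-1481)) = -(-1522 - 303605) = -1*(-305127) = 305127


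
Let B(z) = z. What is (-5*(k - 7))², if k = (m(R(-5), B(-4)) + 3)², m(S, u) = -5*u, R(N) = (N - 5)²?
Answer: 6812100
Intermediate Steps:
R(N) = (-5 + N)²
k = 529 (k = (-5*(-4) + 3)² = (20 + 3)² = 23² = 529)
(-5*(k - 7))² = (-5*(529 - 7))² = (-5*522)² = (-2610)² = 6812100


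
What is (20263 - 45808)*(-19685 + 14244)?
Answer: 138990345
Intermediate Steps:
(20263 - 45808)*(-19685 + 14244) = -25545*(-5441) = 138990345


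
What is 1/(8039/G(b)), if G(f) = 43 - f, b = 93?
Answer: -50/8039 ≈ -0.0062197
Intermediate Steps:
1/(8039/G(b)) = 1/(8039/(43 - 1*93)) = 1/(8039/(43 - 93)) = 1/(8039/(-50)) = 1/(8039*(-1/50)) = 1/(-8039/50) = -50/8039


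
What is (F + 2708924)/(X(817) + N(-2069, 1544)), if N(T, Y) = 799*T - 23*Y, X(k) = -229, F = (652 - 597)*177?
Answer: -2718659/1688872 ≈ -1.6097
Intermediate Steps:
F = 9735 (F = 55*177 = 9735)
N(T, Y) = -23*Y + 799*T
(F + 2708924)/(X(817) + N(-2069, 1544)) = (9735 + 2708924)/(-229 + (-23*1544 + 799*(-2069))) = 2718659/(-229 + (-35512 - 1653131)) = 2718659/(-229 - 1688643) = 2718659/(-1688872) = 2718659*(-1/1688872) = -2718659/1688872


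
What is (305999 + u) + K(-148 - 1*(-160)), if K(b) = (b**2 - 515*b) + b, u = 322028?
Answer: 622003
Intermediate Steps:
K(b) = b**2 - 514*b
(305999 + u) + K(-148 - 1*(-160)) = (305999 + 322028) + (-148 - 1*(-160))*(-514 + (-148 - 1*(-160))) = 628027 + (-148 + 160)*(-514 + (-148 + 160)) = 628027 + 12*(-514 + 12) = 628027 + 12*(-502) = 628027 - 6024 = 622003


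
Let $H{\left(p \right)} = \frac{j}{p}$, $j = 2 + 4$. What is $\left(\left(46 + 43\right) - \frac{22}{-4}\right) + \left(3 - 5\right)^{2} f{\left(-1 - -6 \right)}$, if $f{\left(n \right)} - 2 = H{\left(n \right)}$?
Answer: $\frac{1073}{10} \approx 107.3$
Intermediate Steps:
$j = 6$
$H{\left(p \right)} = \frac{6}{p}$
$f{\left(n \right)} = 2 + \frac{6}{n}$
$\left(\left(46 + 43\right) - \frac{22}{-4}\right) + \left(3 - 5\right)^{2} f{\left(-1 - -6 \right)} = \left(\left(46 + 43\right) - \frac{22}{-4}\right) + \left(3 - 5\right)^{2} \left(2 + \frac{6}{-1 - -6}\right) = \left(89 - - \frac{11}{2}\right) + \left(-2\right)^{2} \left(2 + \frac{6}{-1 + 6}\right) = \left(89 + \frac{11}{2}\right) + 4 \left(2 + \frac{6}{5}\right) = \frac{189}{2} + 4 \left(2 + 6 \cdot \frac{1}{5}\right) = \frac{189}{2} + 4 \left(2 + \frac{6}{5}\right) = \frac{189}{2} + 4 \cdot \frac{16}{5} = \frac{189}{2} + \frac{64}{5} = \frac{1073}{10}$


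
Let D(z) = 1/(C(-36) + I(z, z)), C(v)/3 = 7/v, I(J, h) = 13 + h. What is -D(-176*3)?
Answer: 12/6187 ≈ 0.0019396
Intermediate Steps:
C(v) = 21/v (C(v) = 3*(7/v) = 21/v)
D(z) = 1/(149/12 + z) (D(z) = 1/(21/(-36) + (13 + z)) = 1/(21*(-1/36) + (13 + z)) = 1/(-7/12 + (13 + z)) = 1/(149/12 + z))
-D(-176*3) = -12/(149 + 12*(-176*3)) = -12/(149 + 12*(-528)) = -12/(149 - 6336) = -12/(-6187) = -12*(-1)/6187 = -1*(-12/6187) = 12/6187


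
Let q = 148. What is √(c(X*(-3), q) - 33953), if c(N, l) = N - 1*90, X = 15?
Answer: 2*I*√8522 ≈ 184.63*I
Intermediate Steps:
c(N, l) = -90 + N (c(N, l) = N - 90 = -90 + N)
√(c(X*(-3), q) - 33953) = √((-90 + 15*(-3)) - 33953) = √((-90 - 45) - 33953) = √(-135 - 33953) = √(-34088) = 2*I*√8522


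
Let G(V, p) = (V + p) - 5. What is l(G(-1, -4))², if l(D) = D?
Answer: 100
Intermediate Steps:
G(V, p) = -5 + V + p
l(G(-1, -4))² = (-5 - 1 - 4)² = (-10)² = 100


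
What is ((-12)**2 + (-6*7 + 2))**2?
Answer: 10816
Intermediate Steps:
((-12)**2 + (-6*7 + 2))**2 = (144 + (-42 + 2))**2 = (144 - 40)**2 = 104**2 = 10816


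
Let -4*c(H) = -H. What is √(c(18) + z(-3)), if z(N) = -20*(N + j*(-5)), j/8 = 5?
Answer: √16258/2 ≈ 63.753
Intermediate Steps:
j = 40 (j = 8*5 = 40)
z(N) = 4000 - 20*N (z(N) = -20*(N + 40*(-5)) = -20*(N - 200) = -20*(-200 + N) = 4000 - 20*N)
c(H) = H/4 (c(H) = -(-1)*H/4 = H/4)
√(c(18) + z(-3)) = √((¼)*18 + (4000 - 20*(-3))) = √(9/2 + (4000 + 60)) = √(9/2 + 4060) = √(8129/2) = √16258/2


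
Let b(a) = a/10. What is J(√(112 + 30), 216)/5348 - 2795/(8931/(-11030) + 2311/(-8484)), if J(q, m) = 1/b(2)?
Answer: 699390203283935/270771737516 ≈ 2583.0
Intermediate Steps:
b(a) = a/10 (b(a) = a*(⅒) = a/10)
J(q, m) = 5 (J(q, m) = 1/((⅒)*2) = 1/(⅕) = 5)
J(√(112 + 30), 216)/5348 - 2795/(8931/(-11030) + 2311/(-8484)) = 5/5348 - 2795/(8931/(-11030) + 2311/(-8484)) = 5*(1/5348) - 2795/(8931*(-1/11030) + 2311*(-1/8484)) = 5/5348 - 2795/(-8931/11030 - 2311/8484) = 5/5348 - 2795/(-50630467/46789260) = 5/5348 - 2795*(-46789260/50630467) = 5/5348 + 130775981700/50630467 = 699390203283935/270771737516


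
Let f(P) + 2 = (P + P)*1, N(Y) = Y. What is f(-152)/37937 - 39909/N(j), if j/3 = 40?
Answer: -504688151/1517480 ≈ -332.58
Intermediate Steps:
j = 120 (j = 3*40 = 120)
f(P) = -2 + 2*P (f(P) = -2 + (P + P)*1 = -2 + (2*P)*1 = -2 + 2*P)
f(-152)/37937 - 39909/N(j) = (-2 + 2*(-152))/37937 - 39909/120 = (-2 - 304)*(1/37937) - 39909*1/120 = -306*1/37937 - 13303/40 = -306/37937 - 13303/40 = -504688151/1517480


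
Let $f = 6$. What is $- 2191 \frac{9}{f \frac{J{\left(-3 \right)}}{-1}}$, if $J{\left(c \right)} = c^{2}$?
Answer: $\frac{2191}{6} \approx 365.17$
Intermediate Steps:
$- 2191 \frac{9}{f \frac{J{\left(-3 \right)}}{-1}} = - 2191 \frac{9}{6 \frac{\left(-3\right)^{2}}{-1}} = - 2191 \frac{9}{6 \cdot 9 \left(-1\right)} = - 2191 \frac{9}{6 \left(-9\right)} = - 2191 \frac{9}{-54} = - 2191 \cdot 9 \left(- \frac{1}{54}\right) = \left(-2191\right) \left(- \frac{1}{6}\right) = \frac{2191}{6}$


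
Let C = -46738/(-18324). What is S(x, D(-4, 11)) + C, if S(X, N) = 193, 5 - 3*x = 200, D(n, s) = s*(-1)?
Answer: 1791635/9162 ≈ 195.55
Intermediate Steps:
D(n, s) = -s
C = 23369/9162 (C = -46738*(-1/18324) = 23369/9162 ≈ 2.5506)
x = -65 (x = 5/3 - ⅓*200 = 5/3 - 200/3 = -65)
S(x, D(-4, 11)) + C = 193 + 23369/9162 = 1791635/9162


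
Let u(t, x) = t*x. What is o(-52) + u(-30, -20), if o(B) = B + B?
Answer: 496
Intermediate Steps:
o(B) = 2*B
o(-52) + u(-30, -20) = 2*(-52) - 30*(-20) = -104 + 600 = 496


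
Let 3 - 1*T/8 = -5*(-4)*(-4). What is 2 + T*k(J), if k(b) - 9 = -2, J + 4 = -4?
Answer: 4650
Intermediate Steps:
J = -8 (J = -4 - 4 = -8)
k(b) = 7 (k(b) = 9 - 2 = 7)
T = 664 (T = 24 - 8*(-5*(-4))*(-4) = 24 - 160*(-4) = 24 - 8*(-80) = 24 + 640 = 664)
2 + T*k(J) = 2 + 664*7 = 2 + 4648 = 4650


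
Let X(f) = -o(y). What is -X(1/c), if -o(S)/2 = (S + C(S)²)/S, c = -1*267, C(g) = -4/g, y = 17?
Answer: -9858/4913 ≈ -2.0065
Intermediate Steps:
c = -267
o(S) = -2*(S + 16/S²)/S (o(S) = -2*(S + (-4/S)²)/S = -2*(S + 16/S²)/S)
X(f) = 9858/4913 (X(f) = -(-2 - 32/17³) = -(-2 - 32*1/4913) = -(-2 - 32/4913) = -1*(-9858/4913) = 9858/4913)
-X(1/c) = -1*9858/4913 = -9858/4913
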